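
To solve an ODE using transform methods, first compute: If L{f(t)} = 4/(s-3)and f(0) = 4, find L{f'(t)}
L{f'(t)}=s·F(s) - f(0)=4s/(s-3) - 4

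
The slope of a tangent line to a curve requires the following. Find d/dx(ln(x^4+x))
Chain rule: d/dx[ln(u)] = u'/u where u = x^4+x
u' = 4x^3+1

Answer: (4x^3+1)/(x^4+x)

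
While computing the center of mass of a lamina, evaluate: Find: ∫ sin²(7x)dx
Using identity sin²(u) = (1 - cos(2u))/2:
∫ (1 - cos(14x))/2 dx = x/2 - sin(14x)/28+C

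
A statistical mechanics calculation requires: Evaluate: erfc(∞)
erfc(x)=1 - erf(x); erfc(∞)=1 - erf(∞)=1 - 1=0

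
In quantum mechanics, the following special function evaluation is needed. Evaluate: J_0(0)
J_0(0) = 1 (Bessel function of first kind at origin)

Answer: 1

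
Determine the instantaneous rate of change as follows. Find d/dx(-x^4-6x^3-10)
Power rule: d/dx(ax^n)=n·a·x^(n-1)
Term by term: -4·x^3-18·x^2

Answer: -4x^3-18x^2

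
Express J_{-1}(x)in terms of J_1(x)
For integer n: J_{-n}(x) = (-1)^n J_n(x)
With n = 1: J_{-1}(x) = (-1)^1 J_1(x) = -J_1(x)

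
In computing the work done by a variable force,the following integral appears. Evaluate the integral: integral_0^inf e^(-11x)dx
integral_0^inf e^(-11x) dx = [-1/11 * e^(-11x)]_0^inf
= 0 - (-1/11) = 1/11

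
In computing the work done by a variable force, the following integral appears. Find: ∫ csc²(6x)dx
Since d/dx[-cot(6x)] = 6csc²(6x), integral = -cot(6x)/6+C

Answer: (-1/6)cot(6x)+C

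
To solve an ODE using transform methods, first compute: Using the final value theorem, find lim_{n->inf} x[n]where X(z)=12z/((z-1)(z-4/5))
Final value theorem: lim x[n] = lim_{z->1} (z-1)*X(z)
(z-1)*X(z) = 12z/(z-4/5)
As z->1: 12/(1 - 4/5) = 12/(1/5) = 60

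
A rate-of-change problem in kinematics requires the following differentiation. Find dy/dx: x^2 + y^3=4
Differentiate: 2x+3y^2·(dy/dx)=0
dy/dx=-2x/(3y^2)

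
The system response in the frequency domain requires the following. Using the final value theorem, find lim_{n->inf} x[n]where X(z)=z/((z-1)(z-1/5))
Final value theorem: lim x[n] = lim_{z->1} (z-1) * X(z)
(z-1) * X(z) = z/(z-1/5)
As z->1: 1/(1 - 1/5) = 1/(4/5) = 5/4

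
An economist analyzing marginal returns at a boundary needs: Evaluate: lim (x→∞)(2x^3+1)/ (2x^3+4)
Divide numerator and denominator by x^3:
lim (2 + 1/x^3)/(2 + 4/x^3) = 1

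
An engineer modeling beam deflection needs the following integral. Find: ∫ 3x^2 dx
Using power rule: ∫ 3x^2 dx=3/3 x^3 + C=x^3 + C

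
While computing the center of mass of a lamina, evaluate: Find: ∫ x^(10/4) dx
Power rule: ∫ x^(5/2) dx = x^(7/2)/(7/2) + C

Answer: (2/7)·x^(7/2) + C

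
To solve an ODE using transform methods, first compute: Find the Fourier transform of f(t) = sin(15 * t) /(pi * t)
sin(W*t)/(pi*t) = (W/pi)*sinc(W*t/pi) is the impulse response of the ideal low-pass filter with cutoff W (here W = 15).
Its Fourier transform is a rectangular function:
F(omega) = 1 for |omega| < 15, 0 otherwise

Answer: rect(omega/30) [i.e., 1 for |omega| < 15, 0 otherwise]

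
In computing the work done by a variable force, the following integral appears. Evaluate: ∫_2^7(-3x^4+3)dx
Step 1: Find antiderivative F(x)=(-3/5)x^5 + 3x
Step 2: F(7) - F(2)=-50316/5 - (-66/5)=-10050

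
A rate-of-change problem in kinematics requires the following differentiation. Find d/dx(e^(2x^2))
Chain rule: d/dx[e^u] = e^u · u' where u = 2x^2
u' = 4x

Answer: 4x·e^(2x^2)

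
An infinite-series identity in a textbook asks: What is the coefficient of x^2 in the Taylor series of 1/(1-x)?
1/(1-x) = Σ x^n for |x|<1
All coefficients are 1

Answer: 1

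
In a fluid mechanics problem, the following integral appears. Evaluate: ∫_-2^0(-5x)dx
Step 1: Find antiderivative F(x) = (-5/2)x^2
Step 2: F(0) - F(-2) = 0 - (-10) = 10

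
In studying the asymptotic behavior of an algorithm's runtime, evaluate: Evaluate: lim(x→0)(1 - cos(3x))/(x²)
Using 1-cos(u) ≈ u²/2 for small u:
(1-cos(3x)) ≈ (3x)²/2=9x²/2
So limit=9/(2·1)=9/2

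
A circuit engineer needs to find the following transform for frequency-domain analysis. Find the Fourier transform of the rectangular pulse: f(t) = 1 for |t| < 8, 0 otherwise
F(omega)=integral from -8 to 8 of e^(-j*omega*t) dt
=2*sin(8*omega)/omega=16*sinc(8*omega/pi)

Answer: 2*sin(8*omega)/omega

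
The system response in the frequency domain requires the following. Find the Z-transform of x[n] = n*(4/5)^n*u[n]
Using the property Z{n*a^n*u[n]}=az/(z-a)^2
With a=4/5: X(z)=(4/5)z/(z - 4/5)^2, |z| > 4/5

Answer: (4/5)z/(z - 4/5)^2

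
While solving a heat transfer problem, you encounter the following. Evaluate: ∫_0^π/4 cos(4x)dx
Antiderivative: sin(4x)/4
Evaluate at bounds: [sin(4·π/4)/4] - [sin(4·0)/4]
=((0) - (0))/4=0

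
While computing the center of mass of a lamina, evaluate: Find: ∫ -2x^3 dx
Using power rule: ∫ -2x^3 dx=-2/4 x^4 + C=(-1/2)x^4 + C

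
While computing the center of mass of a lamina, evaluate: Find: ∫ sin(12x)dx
Using substitution u = 12x: ∫ sin(u) du/12 = -cos(u)/12+C

Answer: (-1/12)cos(12x)+C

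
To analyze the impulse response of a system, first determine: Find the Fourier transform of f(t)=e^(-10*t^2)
The Fourier transform of a Gaussian e^(-a*t^2) is sqrt(pi/a)*e^(-omega^2/(4a)).
With a = 10: F(omega) = sqrt(pi/10)*e^(-omega^2/40)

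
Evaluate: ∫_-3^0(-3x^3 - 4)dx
Step 1: Find antiderivative F(x)=(-3/4)x^4-4x
Step 2: F(0) - F(-3)=0 - (-195/4)=195/4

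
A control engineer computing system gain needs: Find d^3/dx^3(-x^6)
Apply power rule 3 times:
d^1: -6x^5
d^2: -30x^4
d^3: -120x^3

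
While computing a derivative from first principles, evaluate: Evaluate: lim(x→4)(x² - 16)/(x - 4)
Factor: (x² - 16)=(x-4)(x + 4)
Cancel (x-4): lim(x→4) (x + 4)=8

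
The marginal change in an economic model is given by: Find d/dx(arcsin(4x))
d/dx[arcsin(u)]=u'/√(1-u²), u=4x, u'=4

Answer: 4/√(1-16x²)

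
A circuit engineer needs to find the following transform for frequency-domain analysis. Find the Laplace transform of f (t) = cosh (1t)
L{cosh(at)}=s/(s²-a²)
L{cosh(1t)}=s/(s²-1)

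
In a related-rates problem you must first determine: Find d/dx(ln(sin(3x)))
Chain rule: d/dx[ln(u)]=u'/u where u=sin(3x)
u'=3cos(3x)

Answer: (3cos(3x))/(sin(3x))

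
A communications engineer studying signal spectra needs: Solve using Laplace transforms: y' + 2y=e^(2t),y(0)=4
Take L: sY - 4 + 2Y=1/(s-2)
Y(s + 2)=1/(s-2) + 4
Y=1/((s-2)(s + 2)) + 4/(s + 2)
Partial fractions: 1/((s-2)(s + 2))=(1/4)/(s-2) - (1/4)/(s + 2)
So Y=(1/4)/(s-2) + (15/4)/(s + 2)
Inverse Laplace transform (L^(-1){1/(s-2)}=e^(2t), L^(-1){1/(s + 2)}=e^(-2t)):

Answer: y(t)=(1/4)·e^(2t) + (15/4)·e^(-2t)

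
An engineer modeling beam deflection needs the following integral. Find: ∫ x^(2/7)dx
Power rule: ∫ x^(2/7) dx = x^(9/7)/(9/7) + C

Answer: (7/9)·x^(9/7) + C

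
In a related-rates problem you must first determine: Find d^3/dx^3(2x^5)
Apply power rule 3 times:
d^1: 10x^4
d^2: 40x^3
d^3: 120x^2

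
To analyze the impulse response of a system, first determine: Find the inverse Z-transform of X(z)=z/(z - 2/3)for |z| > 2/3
Standard pair: z/(z-a) <-> a^n * u[n] for causal signals
With a=2/3: x[n]=(2/3)^n * u[n]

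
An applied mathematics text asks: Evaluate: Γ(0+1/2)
Γ(1/2) = √π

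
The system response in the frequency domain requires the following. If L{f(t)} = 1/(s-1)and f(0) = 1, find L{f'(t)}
L{f'(t)}=s·F(s) - f(0)=s/(s-1) - 1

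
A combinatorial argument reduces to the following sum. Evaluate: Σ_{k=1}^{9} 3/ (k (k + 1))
Partial fractions: 3/(k(k + 1)) = 3/k - 3/(k + 1)
Telescoping sum: 3(1 - 1/10) = 3·9/10

Answer: 27/10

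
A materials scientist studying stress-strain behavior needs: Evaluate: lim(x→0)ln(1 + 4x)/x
L'Hôpital (0/0): lim 4/(1 + 4x) / 1=4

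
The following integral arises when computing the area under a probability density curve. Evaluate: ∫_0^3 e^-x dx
Antiderivative: -e^-x
Evaluate: -(e^-3 - 1)

Answer: (e^-3 - 1)/(-1)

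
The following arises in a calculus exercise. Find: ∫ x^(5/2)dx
Power rule: ∫ x^(5/2) dx=x^(7/2)/(7/2)+C

Answer: (2/7)·x^(7/2)+C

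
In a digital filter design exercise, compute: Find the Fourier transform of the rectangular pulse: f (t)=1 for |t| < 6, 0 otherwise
F(omega) = integral from -6 to 6 of e^(-j * omega * t) dt
= 2 * sin(6 * omega)/omega = 12 * sinc(6 * omega/pi)

Answer: 2 * sin(6 * omega)/omega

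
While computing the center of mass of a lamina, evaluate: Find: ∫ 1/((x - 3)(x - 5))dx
Partial fractions: 1/((x-3)(x-5)) = A/(x-3) + B/(x-5)
A = -1/2, B = 1/2
∫ [-1/2· 1/(x-3) + 1/2· 1/(x-5)] dx
= (1/2)[ln|x-5| - ln|x-3|] + C

Answer: (1/2)·ln|(x-5)/(x-3)| + C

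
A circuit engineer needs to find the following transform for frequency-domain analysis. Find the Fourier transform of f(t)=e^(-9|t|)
Using the standard pair: F{e^(-a|t|)}=2a/(a^2 + omega^2)
With a=9: F(omega)=18/(81 + omega^2)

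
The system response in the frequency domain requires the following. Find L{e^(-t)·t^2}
First shifting: L{e^(at)f(t)}=F(s-a)
L{t^2}=2/s^3
Shift s → s + 1: 2/(s + 1)^3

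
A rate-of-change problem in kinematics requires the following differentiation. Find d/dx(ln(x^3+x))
Chain rule: d/dx[ln(u)]=u'/u where u=x^3 + x
u'=3x^2 + 1

Answer: (3x^2 + 1)/(x^3 + x)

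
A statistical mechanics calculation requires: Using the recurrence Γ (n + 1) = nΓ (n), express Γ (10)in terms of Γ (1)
Γ(10)=9Γ(9)=9·8Γ(8)=...=9!·Γ(1)=362880·Γ(1)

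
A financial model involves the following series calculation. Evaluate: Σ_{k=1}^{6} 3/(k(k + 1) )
Partial fractions: 3/(k(k+1)) = 3/k - 3/(k+1)
Telescoping sum: 3(1-1/7) = 3·6/7

Answer: 18/7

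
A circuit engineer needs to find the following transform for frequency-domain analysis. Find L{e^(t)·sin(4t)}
First shifting: L{e^(at)f(t)}=F(s-a)
L{sin(4t)}=4/(s²+16)
Shift: 4/((s-1)²+16)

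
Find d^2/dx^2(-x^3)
Apply power rule 2 times:
d^1: -3x^2
d^2: -6x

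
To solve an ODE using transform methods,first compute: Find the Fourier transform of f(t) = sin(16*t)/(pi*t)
sin(W * t)/(pi * t) = (W/pi) * sinc(W * t/pi) is the impulse response of the ideal low-pass filter with cutoff W (here W = 16).
Its Fourier transform is a rectangular function:
F(omega) = 1 for |omega| < 16, 0 otherwise

Answer: rect(omega/32) [i.e., 1 for |omega| < 16, 0 otherwise]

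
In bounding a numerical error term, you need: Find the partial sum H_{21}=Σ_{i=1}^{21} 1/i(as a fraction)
H_21=1+1/2+1/3+...+1/21
=18858053/5173168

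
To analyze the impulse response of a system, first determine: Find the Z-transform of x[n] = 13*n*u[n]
Z{n * u[n]} = z/(z-1)^2
By linearity: Z{13 * n * u[n]} = 13z/(z-1)^2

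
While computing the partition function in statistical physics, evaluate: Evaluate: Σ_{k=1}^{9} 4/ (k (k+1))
Partial fractions: 4/(k(k+1)) = 4/k - 4/(k+1)
Telescoping sum: 4(1-1/10) = 4·9/10

Answer: 18/5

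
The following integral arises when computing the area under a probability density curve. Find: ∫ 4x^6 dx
Using power rule: ∫ 4x^6 dx=4/7 x^7+C=(4/7)x^7+C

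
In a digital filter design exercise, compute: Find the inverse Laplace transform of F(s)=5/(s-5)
L^(-1){5/(s-a)}=c·e^(at)
Here a=5, c=5

Answer: 5e^(5t)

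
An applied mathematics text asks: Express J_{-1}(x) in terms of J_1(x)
For integer n: J_{-n}(x) = (-1)^n J_n(x)
With n = 1: J_{-1}(x) = (-1)^1 J_1(x) = -J_1(x)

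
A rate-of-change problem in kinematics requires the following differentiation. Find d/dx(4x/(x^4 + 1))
Quotient rule: (f/g)'=(f'g - fg')/g²
f=4x, f'=4
g=x^4+1, g'=4x^3

Answer: (4·(x^4+1)-16x^4)/(x^4+1)²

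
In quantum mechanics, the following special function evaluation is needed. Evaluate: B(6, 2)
B(x,y) = Γ(x)Γ(y)/Γ(x + y) = (x-1)!(y-1)!/(x + y-1)!
B(6,2) = 5!·1!/7! = 1/42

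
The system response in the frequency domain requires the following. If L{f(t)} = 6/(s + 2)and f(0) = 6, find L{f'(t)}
L{f'(t)}=s·F(s) - f(0)=6s/(s + 2) - 6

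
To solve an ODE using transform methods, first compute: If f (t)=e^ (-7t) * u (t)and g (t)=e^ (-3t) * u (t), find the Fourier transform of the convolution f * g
By the convolution theorem: F{f*g} = F(omega)*G(omega)
F(omega) = 1/(7+j*omega), G(omega) = 1/(3+j*omega)
F{f*g} = 1/((7+j*omega)(3+j*omega))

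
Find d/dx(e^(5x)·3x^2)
Product rule: (fg)' = f'g+fg'
f = e^(5x), f' = 5·e^(5x)
g = 3x^2, g' = 6x

Answer: 15·e^(5x)·x^2+6·e^(5x)·x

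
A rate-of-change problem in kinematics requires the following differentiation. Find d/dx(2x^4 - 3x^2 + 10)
Power rule: d/dx(ax^n) = n·a·x^(n-1)
Term by term: 8·x^3-6·x

Answer: 8x^3-6x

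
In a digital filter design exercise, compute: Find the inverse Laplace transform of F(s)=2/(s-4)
L^(-1){2/(s-a)} = c·e^(at)
Here a = 4, c = 2

Answer: 2e^(4t)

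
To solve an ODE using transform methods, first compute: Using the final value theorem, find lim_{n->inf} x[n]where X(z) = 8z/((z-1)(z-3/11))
Final value theorem: lim x[n]=lim_{z->1} (z-1) * X(z)
(z-1) * X(z)=8z/(z-3/11)
As z->1: 8/(1-3/11)=8/(8/11)=11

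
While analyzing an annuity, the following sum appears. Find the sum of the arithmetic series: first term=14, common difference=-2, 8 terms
Last term: a_n=14 + (8 - 1)·-2=0
Sum=n(a_1 + a_n)/2=8(14 + 0)/2=56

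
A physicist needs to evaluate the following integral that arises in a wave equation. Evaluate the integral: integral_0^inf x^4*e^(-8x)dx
This is a Gamma integral. Substitute u = 8x (du = 8 dx):
integral_0^inf x^4*e^(-8x) dx = (1/8^5) integral_0^inf u^4*e^(-u) du
= Gamma(5)/8^5 = 4!/8^5 = 24/32768

Answer: 3/4096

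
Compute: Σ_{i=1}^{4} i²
Using formula: Σ i^2=n(n + 1)(2n + 1)/6=4·5·9/6=30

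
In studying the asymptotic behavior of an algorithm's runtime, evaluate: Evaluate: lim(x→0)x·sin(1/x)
Squeeze theorem: -|x| ≤ x·sin(1/x) ≤ |x|
Since x → 0 as x → 0, by squeeze theorem the limit is 0

Answer: 0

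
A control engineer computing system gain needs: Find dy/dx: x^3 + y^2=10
Differentiate: 3x^2 + 2y·(dy/dx) = 0
dy/dx = -3x^2/(2y)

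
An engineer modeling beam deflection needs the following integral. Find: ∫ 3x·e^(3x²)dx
Let u=3x², du=6x dx
∫ (1/2)e^u du=e^u/2+C

Answer: e^(3x²)/2+C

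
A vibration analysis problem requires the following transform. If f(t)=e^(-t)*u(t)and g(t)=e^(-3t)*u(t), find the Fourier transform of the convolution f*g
By the convolution theorem: F{f * g} = F(omega) * G(omega)
F(omega) = 1/(1+j * omega), G(omega) = 1/(3+j * omega)
F{f * g} = 1/((1+j * omega)(3+j * omega))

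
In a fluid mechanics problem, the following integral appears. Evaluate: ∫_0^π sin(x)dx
Antiderivative: -cos(x)
Evaluate at bounds: [-cos(1·π)/1] - [-cos(1·0)/1]
=(-(-1)+(1))/1=2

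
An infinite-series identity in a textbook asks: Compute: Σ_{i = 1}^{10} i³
Using formula: Σ i^3 = [n(n + 1)/2]² = [10·11/2]² = 3025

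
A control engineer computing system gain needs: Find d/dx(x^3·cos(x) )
Product rule: (fg)'=f'g+fg'
f=x^3, f'=3x^2
g=cos(x), g'=-sin(x)

Answer: 3x^2·cos(x) - x^3·sin(x)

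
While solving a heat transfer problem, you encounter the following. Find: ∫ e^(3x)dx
Since d/dx[e^(3x)] = 3e^(3x), we get 1/3 e^(3x)+C

Answer: (1/3)e^(3x)+C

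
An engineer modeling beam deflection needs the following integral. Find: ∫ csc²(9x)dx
Since d/dx[-cot(9x)]=9csc²(9x), integral=-cot(9x)/9 + C

Answer: (-1/9)cot(9x) + C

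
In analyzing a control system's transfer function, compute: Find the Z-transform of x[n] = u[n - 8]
Using the time-shift property: Z{u[n-8]} = z^(-8) * z/(z-1)
= z^(-7)/(z-1)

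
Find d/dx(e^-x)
Chain rule: d/dx[e^u] = e^u · u' where u = -x
u' = -1

Answer: -1·e^-x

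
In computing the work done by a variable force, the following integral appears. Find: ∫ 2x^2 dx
Using power rule: ∫ 2x^2 dx=2/3 x^3 + C=(2/3)x^3 + C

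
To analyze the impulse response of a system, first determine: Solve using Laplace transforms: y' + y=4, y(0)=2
Take L of both sides: sY(s)-2+Y(s)=4/s
Y(s)(s+1)=4/s+2
Y(s)=4/(s(s+1))+2/(s+1)
Partial fractions: 4/(s(s+1))=4/s - 4/(s+1)
So Y(s)=4/s - 2/(s+1)
Inverse transform (L^(-1){1/s}=1, L^(-1){1/(s+1)}=e^(-t)):

Answer: y(t)=4-2·e^(-t)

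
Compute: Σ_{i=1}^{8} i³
Using formula: Σ i^3 = [n(n + 1)/2]² = [8·9/2]² = 1296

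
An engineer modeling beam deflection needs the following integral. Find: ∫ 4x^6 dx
Using power rule: ∫ 4x^6 dx=4/7 x^7+C=(4/7)x^7+C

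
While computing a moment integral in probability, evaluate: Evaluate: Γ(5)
Γ(n)=(n-1)! for positive integers
Γ(5)=4!=24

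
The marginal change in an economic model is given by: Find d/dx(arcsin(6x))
d/dx[arcsin(u)] = u'/√(1-u²), u = 6x, u' = 6

Answer: 6/√(1-36x²)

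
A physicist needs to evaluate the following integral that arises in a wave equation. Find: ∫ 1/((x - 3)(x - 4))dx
Partial fractions: 1/((x-3)(x-4)) = A/(x-3)+B/(x-4)
A = -1, B = 1
∫ [-1· 1/(x-3)+1· 1/(x-4)] dx
= (1)[ln|x-4| - ln|x-3|]+C

Answer: ln|(x-4)/(x-3)|+C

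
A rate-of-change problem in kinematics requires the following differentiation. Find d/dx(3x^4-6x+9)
Power rule: d/dx(ax^n) = n·a·x^(n-1)
Term by term: 12·x^3 - 6

Answer: 12x^3 - 6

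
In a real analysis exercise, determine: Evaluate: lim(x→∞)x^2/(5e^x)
Apply L'Hôpital 2 times (∞/∞ each time):
Eventually get 2!/(5e^x) → 0

Answer: 0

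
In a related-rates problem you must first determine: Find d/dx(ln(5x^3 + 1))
Chain rule: d/dx[ln(u)]=u'/u where u=5x^3+1
u'=15x^2

Answer: (15x^2)/(5x^3+1)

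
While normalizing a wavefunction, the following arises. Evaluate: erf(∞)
erf(∞)=1 (the error function converges to 1)

Answer: 1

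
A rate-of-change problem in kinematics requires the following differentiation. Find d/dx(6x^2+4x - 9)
Power rule: d/dx(ax^n)=n·a·x^(n-1)
Term by term: 12·x+4

Answer: 12x+4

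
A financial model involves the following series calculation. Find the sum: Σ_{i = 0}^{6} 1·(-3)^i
Geometric series: S = a(1 - r^n)/(1 - r)
a = 1, r = -3, n = 7
S = 1(1+2187)/4 = 547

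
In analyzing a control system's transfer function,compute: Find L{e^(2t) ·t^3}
First shifting: L{e^(at)f(t)} = F(s-a)
L{t^3} = 6/s^4
Shift s → s-2: 6/(s-2)^4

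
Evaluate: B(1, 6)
B(x,y) = Γ(x)Γ(y)/Γ(x + y) = (x-1)!(y-1)!/(x + y-1)!
B(1,6) = 0!·5!/6! = 1/6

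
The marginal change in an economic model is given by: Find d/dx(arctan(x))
d/dx[arctan(u)] = u'/(1+u²), u = x, u' = 1

Answer: 1/(1+x²)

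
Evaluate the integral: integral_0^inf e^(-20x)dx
integral_0^inf e^(-20x) dx = [-1/20 * e^(-20x)]_0^inf
= 0 - (-1/20) = 1/20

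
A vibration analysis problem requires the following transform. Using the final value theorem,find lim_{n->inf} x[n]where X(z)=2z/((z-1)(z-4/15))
Final value theorem: lim x[n]=lim_{z->1} (z-1)*X(z)
(z-1)*X(z)=2z/(z-4/15)
As z->1: 2/(1-4/15)=2/(11/15)=30/11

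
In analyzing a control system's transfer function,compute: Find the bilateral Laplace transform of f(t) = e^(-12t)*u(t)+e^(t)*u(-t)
For e^(-12t) * u(t): L = 1/(s + 12), Re(s) > -12
For e^(t) * u(-t): L = -1/(s-1), Re(s) < 1
Combined: F(s) = 1/(s + 12) - 1/(s-1), -12 < Re(s) < 1

Answer: 1/(s + 12) - 1/(s-1), ROC: -12 < Re(s) < 1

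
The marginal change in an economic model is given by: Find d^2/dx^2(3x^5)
Apply power rule 2 times:
d^1: 15x^4
d^2: 60x^3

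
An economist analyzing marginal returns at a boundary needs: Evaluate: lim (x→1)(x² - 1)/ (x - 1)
Factor: (x² - 1) = (x-1)(x + 1)
Cancel (x-1): lim(x→1) (x + 1) = 2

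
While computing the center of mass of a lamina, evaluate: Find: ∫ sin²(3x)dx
Using identity sin²(u) = (1 - cos(2u))/2:
∫ (1 - cos(6x))/2 dx = x/2 - sin(6x)/12+C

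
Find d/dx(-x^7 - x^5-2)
Power rule: d/dx(ax^n) = n·a·x^(n-1)
Term by term: -7·x^6-5·x^4

Answer: -7x^6-5x^4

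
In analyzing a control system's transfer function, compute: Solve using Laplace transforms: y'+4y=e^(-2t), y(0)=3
Take L: sY - 3 + 4Y = 1/(s + 2)
Y(s + 4) = 1/(s + 2) + 3
Y = 1/((s + 2)(s + 4)) + 3/(s + 4)
Partial fractions: 1/((s + 2)(s + 4)) = (1/2)/(s + 2) - (1/2)/(s + 4)
So Y = (1/2)/(s + 2) + (5/2)/(s + 4)
Inverse Laplace transform (L^(-1){1/(s + 2)} = e^(-2t), L^(-1){1/(s + 4)} = e^(-4t)):

Answer: y(t) = (1/2)·e^(-2t) + (5/2)·e^(-4t)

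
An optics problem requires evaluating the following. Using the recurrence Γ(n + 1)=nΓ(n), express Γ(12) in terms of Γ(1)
Γ(12) = 11Γ(11) = 11·10Γ(10) = ... = 11!·Γ(1) = 39916800·Γ(1)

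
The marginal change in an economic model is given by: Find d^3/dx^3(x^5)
Apply power rule 3 times:
d^1: 5x^4
d^2: 20x^3
d^3: 60x^2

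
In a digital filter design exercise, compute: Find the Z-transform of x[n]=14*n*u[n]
Z{n*u[n]} = z/(z-1)^2
By linearity: Z{14*n*u[n]} = 14z/(z-1)^2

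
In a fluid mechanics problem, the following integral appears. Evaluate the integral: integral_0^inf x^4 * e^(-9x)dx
This is a Gamma integral. Substitute u=9x (du=9 dx):
integral_0^inf x^4*e^(-9x) dx=(1/9^5) integral_0^inf u^4*e^(-u) du
=Gamma(5)/9^5=4!/9^5=24/59049

Answer: 8/19683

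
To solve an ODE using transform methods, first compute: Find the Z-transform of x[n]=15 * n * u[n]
Z{n * u[n]} = z/(z-1)^2
By linearity: Z{15 * n * u[n]} = 15z/(z-1)^2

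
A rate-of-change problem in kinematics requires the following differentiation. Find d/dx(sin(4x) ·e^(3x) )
Product rule: (fg)' = f'g+fg'
f = sin(4x), f' = 4·cos(4x)
g = e^(3x), g' = 3·e^(3x)

Answer: 4·cos(4x)·e^(3x)+3·sin(4x)·e^(3x)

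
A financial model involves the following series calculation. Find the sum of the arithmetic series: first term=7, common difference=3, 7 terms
Last term: a_n=7+(7-1)·3=25
Sum=n(a_1+a_n)/2=7(7+25)/2=112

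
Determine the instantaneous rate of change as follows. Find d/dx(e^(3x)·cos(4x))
Product rule: (fg)' = f'g + fg'
f = e^(3x), f' = 3·e^(3x)
g = cos(4x), g' = -4·sin(4x)

Answer: 3·e^(3x)·cos(4x) - 4·e^(3x)·sin(4x)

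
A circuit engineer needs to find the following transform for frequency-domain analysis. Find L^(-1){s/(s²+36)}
L^(-1){s/(s² + w²)} = cos(wt)
Here w = 6

Answer: cos(6t)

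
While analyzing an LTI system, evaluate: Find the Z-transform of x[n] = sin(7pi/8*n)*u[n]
Z{sin(w0 * n) * u[n]}=z * sin(w0)/(z^2-2z * cos(w0)+1)
With w0=7pi/8: X(z)=z * sin(7pi/8)/(z^2-2z * cos(7pi/8)+1)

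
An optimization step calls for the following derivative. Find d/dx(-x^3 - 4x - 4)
Power rule: d/dx(ax^n)=n·a·x^(n-1)
Term by term: -3·x^2 - 4

Answer: -3x^2 - 4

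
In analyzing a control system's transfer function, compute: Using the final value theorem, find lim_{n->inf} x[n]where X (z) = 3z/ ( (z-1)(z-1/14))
Final value theorem: lim x[n]=lim_{z->1} (z-1)*X(z)
(z-1)*X(z)=3z/(z-1/14)
As z->1: 3/(1-1/14)=3/(13/14)=42/13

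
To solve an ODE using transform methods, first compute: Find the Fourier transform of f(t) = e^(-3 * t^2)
The Fourier transform of a Gaussian e^(-a * t^2) is sqrt(pi/a) * e^(-omega^2/(4a)).
With a=3: F(omega)=sqrt(pi/3) * e^(-omega^2/12)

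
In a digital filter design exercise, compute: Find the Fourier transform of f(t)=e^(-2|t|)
Using the standard pair: F{e^(-a|t|)} = 2a/(a^2 + omega^2)
With a = 2: F(omega) = 4/(4 + omega^2)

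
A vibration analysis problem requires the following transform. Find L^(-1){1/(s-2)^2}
L^(-1){1/(s-a)^n} = t^(n-1)·e^(at)/(n-1)!
Here a = 2, n = 2: t^1·e^(2t)/1

Answer: t·e^(2t)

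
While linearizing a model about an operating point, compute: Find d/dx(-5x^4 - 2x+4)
Power rule: d/dx(ax^n)=n·a·x^(n-1)
Term by term: -20·x^3 - 2

Answer: -20x^3 - 2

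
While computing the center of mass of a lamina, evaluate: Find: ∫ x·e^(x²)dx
Let u=x², du=2x dx
∫ (1/2)e^u du=e^u/2 + C

Answer: e^(x²)/2 + C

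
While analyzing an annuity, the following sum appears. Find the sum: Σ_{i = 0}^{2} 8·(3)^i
Geometric series: S=a(1 - r^n)/(1 - r)
a=8, r=3, n=3
S=8(1-27)/-2=104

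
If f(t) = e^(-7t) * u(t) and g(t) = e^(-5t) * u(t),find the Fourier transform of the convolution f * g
By the convolution theorem: F{f*g} = F(omega)*G(omega)
F(omega) = 1/(7 + j*omega), G(omega) = 1/(5 + j*omega)
F{f*g} = 1/((7 + j*omega)(5 + j*omega))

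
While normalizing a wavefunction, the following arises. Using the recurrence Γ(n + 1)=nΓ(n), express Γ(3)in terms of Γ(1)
Γ(3)=2Γ(2)=2·1Γ(1)=...=2!·Γ(1)=2·Γ(1)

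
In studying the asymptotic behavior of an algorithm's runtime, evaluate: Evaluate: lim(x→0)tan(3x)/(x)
tan(u) ≈ u for small u:
tan(3x)/(x) ≈ 3x/(x)=3/1

Answer: 3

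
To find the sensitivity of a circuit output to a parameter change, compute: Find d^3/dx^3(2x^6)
Apply power rule 3 times:
d^1: 12x^5
d^2: 60x^4
d^3: 240x^3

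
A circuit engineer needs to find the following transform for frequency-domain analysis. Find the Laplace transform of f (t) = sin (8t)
L{sin(wt)}=w/(s² + w²)
L{sin(8t)}=8/(s² + 64)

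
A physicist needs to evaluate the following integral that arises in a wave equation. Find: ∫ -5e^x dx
Since d/dx[e^x]=+ e^x, we get -5e^x + C

Answer: -5e^x + C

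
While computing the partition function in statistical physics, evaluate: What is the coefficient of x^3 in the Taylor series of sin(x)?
sin(x)=Σ (-1)^k x^(2k + 1)/(2k + 1)!
For x^3: (-1)^1/3!=-1/6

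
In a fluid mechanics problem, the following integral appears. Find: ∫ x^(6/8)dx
Power rule: ∫ x^(3/4) dx = x^(7/4)/(7/4) + C

Answer: (4/7)·x^(7/4) + C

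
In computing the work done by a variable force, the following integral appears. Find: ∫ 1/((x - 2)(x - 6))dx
Partial fractions: 1/((x-2)(x-6)) = A/(x-2) + B/(x-6)
A = -1/4, B = 1/4
∫ [-1/4· 1/(x-2) + 1/4· 1/(x-6)] dx
= (1/4)[ln|x-6| - ln|x-2|] + C

Answer: (1/4)·ln|(x-6)/(x-2)| + C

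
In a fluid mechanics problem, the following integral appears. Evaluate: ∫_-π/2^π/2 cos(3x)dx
Antiderivative: sin(3x)/3
Evaluate at bounds: [sin(3·π/2)/3] - [sin(3·-π/2)/3]
=((-1) - (1))/3=-2/3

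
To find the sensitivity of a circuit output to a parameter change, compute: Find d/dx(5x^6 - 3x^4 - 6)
Power rule: d/dx(ax^n) = n·a·x^(n-1)
Term by term: 30·x^5-12·x^3

Answer: 30x^5-12x^3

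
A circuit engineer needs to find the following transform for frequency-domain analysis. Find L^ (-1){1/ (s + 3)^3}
L^(-1){1/(s-a)^n} = t^(n-1)·e^(at)/(n-1)!
Here a = -3, n = 3: t^2·e^(-3t)/2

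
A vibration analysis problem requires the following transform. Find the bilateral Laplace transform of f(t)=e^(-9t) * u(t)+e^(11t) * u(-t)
For e^(-9t)*u(t): L = 1/(s+9), Re(s) > -9
For e^(11t)*u(-t): L = -1/(s-11), Re(s) < 11
Combined: F(s) = 1/(s+9)-1/(s-11), -9 < Re(s) < 11

Answer: 1/(s+9)-1/(s-11), ROC: -9 < Re(s) < 11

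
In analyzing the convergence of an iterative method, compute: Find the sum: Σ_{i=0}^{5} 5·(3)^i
Geometric series: S = a(1 - r^n)/(1 - r)
a = 5, r = 3, n = 6
S = 5(1-729)/-2 = 1820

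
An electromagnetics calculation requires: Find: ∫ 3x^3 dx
Using power rule: ∫ 3x^3 dx = 3/4 x^4 + C = (3/4)x^4 + C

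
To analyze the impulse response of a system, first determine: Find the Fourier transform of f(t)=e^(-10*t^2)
The Fourier transform of a Gaussian e^(-a*t^2) is sqrt(pi/a)*e^(-omega^2/(4a)).
With a = 10: F(omega) = sqrt(pi/10)*e^(-omega^2/40)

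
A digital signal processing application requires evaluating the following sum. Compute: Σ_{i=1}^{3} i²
Using formula: Σ i^2 = n(n+1)(2n+1)/6 = 3·4·7/6 = 14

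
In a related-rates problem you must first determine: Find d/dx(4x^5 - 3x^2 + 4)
Power rule: d/dx(ax^n) = n·a·x^(n-1)
Term by term: 20·x^4-6·x

Answer: 20x^4-6x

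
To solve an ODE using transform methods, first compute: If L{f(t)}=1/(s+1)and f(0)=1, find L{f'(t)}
L{f'(t)} = s·F(s) - f(0) = s/(s + 1) - 1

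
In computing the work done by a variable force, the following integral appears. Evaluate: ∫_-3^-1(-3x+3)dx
Step 1: Find antiderivative F(x)=(-3/2)x^2+3x
Step 2: F(-1) - F(-3)=-9/2 - (-45/2)=18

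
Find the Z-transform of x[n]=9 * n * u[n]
Z{n * u[n]} = z/(z-1)^2
By linearity: Z{9 * n * u[n]} = 9z/(z-1)^2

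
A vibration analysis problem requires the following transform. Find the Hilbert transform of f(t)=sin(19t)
The Hilbert transform shifts each frequency component by -pi/2.
H{sin(wt)} = -cos(wt)
With w = 19: H{sin(19t)} = -cos(19t)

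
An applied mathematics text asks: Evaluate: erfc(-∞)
erfc(x) = 1 - erf(x); erfc(-∞) = 1 - erf(-∞) = 1 - (-1) = 2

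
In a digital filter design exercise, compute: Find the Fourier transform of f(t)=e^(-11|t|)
Using the standard pair: F{e^(-a|t|)}=2a/(a^2 + omega^2)
With a=11: F(omega)=22/(121 + omega^2)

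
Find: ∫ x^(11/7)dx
Power rule: ∫ x^(11/7) dx=x^(18/7)/(18/7) + C

Answer: (7/18)·x^(18/7) + C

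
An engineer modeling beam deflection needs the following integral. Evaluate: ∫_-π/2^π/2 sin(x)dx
Antiderivative: -cos(x)
Evaluate at bounds: [-cos(1·π/2)/1] - [-cos(1·-π/2)/1]
= (-(0)+(0))/1 = 0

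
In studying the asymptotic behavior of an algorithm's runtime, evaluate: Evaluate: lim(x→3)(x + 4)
Polynomial is continuous, so substitute x=3:
1·3 + 4=7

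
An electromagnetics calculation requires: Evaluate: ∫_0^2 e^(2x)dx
Antiderivative: (1/2)e^(2x)
Evaluate: (1/2)(e^4 - 1)

Answer: (e^4 - 1)/2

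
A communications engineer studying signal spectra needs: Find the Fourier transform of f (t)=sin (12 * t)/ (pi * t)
sin(W*t)/(pi*t) = (W/pi)*sinc(W*t/pi) is the impulse response of the ideal low-pass filter with cutoff W (here W = 12).
Its Fourier transform is a rectangular function:
F(omega) = 1 for |omega| < 12, 0 otherwise

Answer: rect(omega/24) [i.e., 1 for |omega| < 12, 0 otherwise]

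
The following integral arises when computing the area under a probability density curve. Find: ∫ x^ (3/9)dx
Power rule: ∫ x^(1/3) dx=x^(4/3)/(4/3) + C

Answer: (3/4)·x^(4/3) + C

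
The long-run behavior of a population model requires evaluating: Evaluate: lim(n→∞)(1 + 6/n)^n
This is the definition of e^6: lim(1+6/n)^n=e^6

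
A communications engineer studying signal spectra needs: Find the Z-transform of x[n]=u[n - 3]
Using the time-shift property: Z{u[n-3]} = z^(-3) * z/(z-1)
= z^(-2)/(z-1)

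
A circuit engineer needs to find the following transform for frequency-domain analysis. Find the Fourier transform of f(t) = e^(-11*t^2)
The Fourier transform of a Gaussian e^(-a * t^2) is sqrt(pi/a) * e^(-omega^2/(4a)).
With a = 11: F(omega) = sqrt(pi/11) * e^(-omega^2/44)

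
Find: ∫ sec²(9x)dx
Since d/dx[tan(9x)]=9sec²(9x), integral=tan(9x)/9+C

Answer: (1/9)tan(9x)+C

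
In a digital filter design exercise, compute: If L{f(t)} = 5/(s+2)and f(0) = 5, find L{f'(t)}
L{f'(t)}=s·F(s) - f(0)=5s/(s+2)-5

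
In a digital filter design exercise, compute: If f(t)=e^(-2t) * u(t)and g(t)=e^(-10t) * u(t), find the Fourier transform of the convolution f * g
By the convolution theorem: F{f * g}=F(omega) * G(omega)
F(omega)=1/(2 + j * omega), G(omega)=1/(10 + j * omega)
F{f * g}=1/((2 + j * omega)(10 + j * omega))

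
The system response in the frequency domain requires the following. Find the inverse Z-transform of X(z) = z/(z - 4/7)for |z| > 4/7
Standard pair: z/(z-a) <-> a^n * u[n] for causal signals
With a=4/7: x[n]=(4/7)^n * u[n]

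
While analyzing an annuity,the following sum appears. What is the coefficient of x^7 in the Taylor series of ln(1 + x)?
ln(1+x)=Σ (-1)^(n+1) x^n/n
Coefficient of x^7=(-1)^8/7=1/7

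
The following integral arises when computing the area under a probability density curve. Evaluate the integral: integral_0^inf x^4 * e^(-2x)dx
This is a Gamma integral. Substitute u = 2x (du = 2 dx):
integral_0^inf x^4*e^(-2x) dx = (1/2^5) integral_0^inf u^4*e^(-u) du
= Gamma(5)/2^5 = 4!/2^5 = 24/32

Answer: 3/4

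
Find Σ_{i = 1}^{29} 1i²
= 1·n(n+1)(2n+1)/6 = 1·29·30·59/6 = 8555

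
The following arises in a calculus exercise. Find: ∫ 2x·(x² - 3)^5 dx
Let u = x² - 3, du = 2x dx
∫ u^5 du = u^6/6 + C

Answer: (x² - 3)^6/6 + C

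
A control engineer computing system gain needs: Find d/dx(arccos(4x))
d/dx[arccos(u)] = -u'/√(1-u²), u = 4x, u' = 4

Answer: -4/√(1-16x²)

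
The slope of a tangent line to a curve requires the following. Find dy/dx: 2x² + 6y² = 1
Differentiate: 4x + 12y·(dy/dx)=0
dy/dx=-4x/(12y)=-(1/3)·(x/y)

Answer: dy/dx=-(1/3)·(x/y)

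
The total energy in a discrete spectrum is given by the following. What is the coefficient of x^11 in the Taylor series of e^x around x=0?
Taylor series of e^x = Σ x^n/n!
Coefficient of x^11 = 1/11! = 1/39916800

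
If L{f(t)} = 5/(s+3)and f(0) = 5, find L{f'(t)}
L{f'(t)} = s·F(s) - f(0) = 5s/(s + 3) - 5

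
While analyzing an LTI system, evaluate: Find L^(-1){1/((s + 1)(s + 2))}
Partial fractions: 1/((s+1)(s+2)) = A/(s+1)+B/(s+2)
Cover-up: A = 1/(s+2)|_{s = -1} = 1; B = 1/(s+1)|_{s = -2} = -1
L^(-1) = e^(-t) - e^(-2t)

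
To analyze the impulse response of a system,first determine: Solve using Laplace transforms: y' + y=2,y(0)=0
Take L of both sides: sY(s) - 0 + Y(s)=2/s
Y(s)(s + 1)=2/s + 0
Y(s)=2/(s(s + 1)) + 0/(s + 1)
Partial fractions: 2/(s(s + 1))=2/s - 2/(s + 1)
So Y(s)=2/s - 2/(s + 1)
Inverse transform (L^(-1){1/s}=1, L^(-1){1/(s + 1)}=e^(-t)):

Answer: y(t)=2 - 2·e^(-t)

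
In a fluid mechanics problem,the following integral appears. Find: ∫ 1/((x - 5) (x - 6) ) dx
Partial fractions: 1/((x-5)(x-6)) = A/(x-5) + B/(x-6)
A = -1, B = 1
∫ [-1· 1/(x-5) + 1· 1/(x-6)] dx
= (1)[ln|x-6| - ln|x-5|] + C

Answer: ln|(x-6)/(x-5)| + C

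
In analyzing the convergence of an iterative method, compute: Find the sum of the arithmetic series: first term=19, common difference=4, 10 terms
Last term: a_n=19 + (10 - 1)·4=55
Sum=n(a_1 + a_n)/2=10(19 + 55)/2=370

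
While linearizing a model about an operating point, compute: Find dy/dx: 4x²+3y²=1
Differentiate: 8x + 6y·(dy/dx) = 0
dy/dx = -8x/(6y) = -(4/3)·(x/y)

Answer: dy/dx = -(4/3)·(x/y)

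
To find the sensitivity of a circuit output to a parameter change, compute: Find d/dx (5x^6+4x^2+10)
Power rule: d/dx(ax^n)=n·a·x^(n-1)
Term by term: 30·x^5+8·x

Answer: 30x^5+8x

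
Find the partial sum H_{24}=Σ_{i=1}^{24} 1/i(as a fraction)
H_24 = 1+1/2+1/3+...+1/24
= 1347822955/356948592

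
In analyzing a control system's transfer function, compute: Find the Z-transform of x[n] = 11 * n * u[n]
Z{n*u[n]}=z/(z-1)^2
By linearity: Z{11*n*u[n]}=11z/(z-1)^2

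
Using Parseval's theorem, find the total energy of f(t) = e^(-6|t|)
Parseval's theorem: E = integral |f(t)|^2 dt = (1/2pi) integral |F(omega)|^2 domega
E = integral_{-inf}^{inf} e^(-12|t|) dt = 2 * integral_0^inf e^(-12t) dt = 2/(2 * 6) = 1/6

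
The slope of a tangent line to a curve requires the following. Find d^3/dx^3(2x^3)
Apply power rule 3 times:
d^1: 6x^2
d^2: 12x
d^3: 12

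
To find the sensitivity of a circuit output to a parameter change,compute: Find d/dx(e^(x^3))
Chain rule: d/dx[e^u] = e^u · u' where u = x^3
u' = 3x^2

Answer: 3x^2·e^(x^3)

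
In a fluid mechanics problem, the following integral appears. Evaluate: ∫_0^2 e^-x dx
Antiderivative: -e^-x
Evaluate: -(e^-2 - 1)

Answer: (e^-2 - 1)/(-1)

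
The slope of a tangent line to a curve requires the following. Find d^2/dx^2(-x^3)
Apply power rule 2 times:
d^1: -3x^2
d^2: -6x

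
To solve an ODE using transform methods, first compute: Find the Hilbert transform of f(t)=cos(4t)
The Hilbert transform shifts each frequency component by -pi/2.
H{cos(wt)}=sin(wt)
With w=4: H{cos(4t)}=sin(4t)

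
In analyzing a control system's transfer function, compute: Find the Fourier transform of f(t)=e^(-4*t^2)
The Fourier transform of a Gaussian e^(-a * t^2) is sqrt(pi/a) * e^(-omega^2/(4a)).
With a = 4: F(omega) = sqrt(pi)/2 * e^(-omega^2/16)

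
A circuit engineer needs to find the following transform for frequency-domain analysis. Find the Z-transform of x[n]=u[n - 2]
Using the time-shift property: Z{u[n-2]}=z^(-2)*z/(z-1)
=z^(-1)/(z-1)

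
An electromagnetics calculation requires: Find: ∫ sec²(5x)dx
Since d/dx[tan(5x)] = 5sec²(5x), integral = tan(5x)/5+C

Answer: (1/5)tan(5x)+C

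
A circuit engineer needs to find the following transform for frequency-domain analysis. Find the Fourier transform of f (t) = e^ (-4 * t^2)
The Fourier transform of a Gaussian e^(-a*t^2) is sqrt(pi/a)*e^(-omega^2/(4a)).
With a=4: F(omega)=sqrt(pi)/2*e^(-omega^2/16)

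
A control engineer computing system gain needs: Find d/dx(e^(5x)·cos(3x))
Product rule: (fg)'=f'g + fg'
f=e^(5x), f'=5·e^(5x)
g=cos(3x), g'=-3·sin(3x)

Answer: 5·e^(5x)·cos(3x) - 3·e^(5x)·sin(3x)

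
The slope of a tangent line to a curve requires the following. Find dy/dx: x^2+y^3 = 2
Differentiate: 2x + 3y^2·(dy/dx) = 0
dy/dx = -2x/(3y^2)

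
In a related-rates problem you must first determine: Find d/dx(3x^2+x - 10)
Power rule: d/dx(ax^n) = n·a·x^(n-1)
Term by term: 6·x+1

Answer: 6x+1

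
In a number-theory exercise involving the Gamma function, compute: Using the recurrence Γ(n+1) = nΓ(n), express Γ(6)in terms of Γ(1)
Γ(6) = 5Γ(5) = 5·4Γ(4) = ... = 5!·Γ(1) = 120·Γ(1)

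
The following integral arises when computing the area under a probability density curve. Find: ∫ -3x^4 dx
Using power rule: ∫ -3x^4 dx = -3/5 x^5 + C = (-3/5)x^5 + C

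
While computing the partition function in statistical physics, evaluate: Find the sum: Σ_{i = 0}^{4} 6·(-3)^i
Geometric series: S=a(1 - r^n)/(1 - r)
a=6, r=-3, n=5
S=6(1+243)/4=366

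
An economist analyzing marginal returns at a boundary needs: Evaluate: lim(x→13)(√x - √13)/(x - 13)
Multiply by conjugate (√x + √13)/(√x + √13):
=(x - 13)/((x - 13)(√x + √13))=1/(√x + √13)
As x → 13: 1/(2√13)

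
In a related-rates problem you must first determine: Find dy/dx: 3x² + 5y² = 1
Differentiate: 6x+10y·(dy/dx) = 0
dy/dx = -6x/(10y) = -(3/5)·(x/y)

Answer: dy/dx = -(3/5)·(x/y)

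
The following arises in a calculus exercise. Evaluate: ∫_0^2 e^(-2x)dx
Antiderivative: (1/(-2))e^(-2x)
Evaluate: (1/(-2))(e^-4-1)

Answer: (e^-4-1)/(-2)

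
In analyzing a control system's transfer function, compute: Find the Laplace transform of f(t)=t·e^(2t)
L{t·e^(at)}=1/(s-a)²
L{t·e^(2t)}=1/(s-2)²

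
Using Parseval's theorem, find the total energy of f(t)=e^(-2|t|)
Parseval's theorem: E = integral |f(t)|^2 dt = (1/2pi) integral |F(omega)|^2 domega
E = integral_{-inf}^{inf} e^(-4|t|) dt = 2*integral_0^inf e^(-4t) dt = 2/(2*2) = 1/2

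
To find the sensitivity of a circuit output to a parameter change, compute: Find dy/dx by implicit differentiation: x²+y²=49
Differentiate both sides: 2x+2y·(dy/dx) = 0
Solve: dy/dx = -2x/(2y) = -x/y

Answer: dy/dx = -x/y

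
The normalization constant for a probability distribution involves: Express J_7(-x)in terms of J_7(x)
For integer n: J_n(-x) = (-1)^n J_n(x)
With n = 7: J_7(-x) = (-1)^7 J_7(x) = -J_7(x)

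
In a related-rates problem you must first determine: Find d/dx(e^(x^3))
Chain rule: d/dx[e^u]=e^u · u' where u=x^3
u'=3x^2

Answer: 3x^2·e^(x^3)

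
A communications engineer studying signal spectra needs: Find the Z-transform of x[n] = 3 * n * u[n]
Z{n*u[n]} = z/(z-1)^2
By linearity: Z{3*n*u[n]} = 3z/(z-1)^2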